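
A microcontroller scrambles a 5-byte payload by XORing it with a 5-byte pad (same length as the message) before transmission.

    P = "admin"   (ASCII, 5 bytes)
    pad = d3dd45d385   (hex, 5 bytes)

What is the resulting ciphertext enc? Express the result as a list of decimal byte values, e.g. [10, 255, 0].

XOR is its own inverse, so applying the key byte-wise gives the result directly.
byte 0:  97 ⊕ 211 = 178
byte 1: 100 ⊕ 221 = 185
byte 2: 109 ⊕  69 =  40
byte 3: 105 ⊕ 211 = 186
byte 4: 110 ⊕ 133 = 235

[178, 185, 40, 186, 235]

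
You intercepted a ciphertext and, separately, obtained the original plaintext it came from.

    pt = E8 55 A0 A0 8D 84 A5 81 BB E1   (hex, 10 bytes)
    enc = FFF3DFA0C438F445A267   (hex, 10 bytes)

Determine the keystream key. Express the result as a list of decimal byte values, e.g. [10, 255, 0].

[23, 166, 127, 0, 73, 188, 81, 196, 25, 134]

Since enc = pt ⊕ key, XORing both sides with pt gives key = pt ⊕ enc.
byte 0: 232 XOR 255 =  23
byte 1:  85 XOR 243 = 166
byte 2: 160 XOR 223 = 127
byte 3: 160 XOR 160 =   0
byte 4: 141 XOR 196 =  73
byte 5: 132 XOR  56 = 188
byte 6: 165 XOR 244 =  81
byte 7: 129 XOR  69 = 196
byte 8: 187 XOR 162 =  25
byte 9: 225 XOR 103 = 134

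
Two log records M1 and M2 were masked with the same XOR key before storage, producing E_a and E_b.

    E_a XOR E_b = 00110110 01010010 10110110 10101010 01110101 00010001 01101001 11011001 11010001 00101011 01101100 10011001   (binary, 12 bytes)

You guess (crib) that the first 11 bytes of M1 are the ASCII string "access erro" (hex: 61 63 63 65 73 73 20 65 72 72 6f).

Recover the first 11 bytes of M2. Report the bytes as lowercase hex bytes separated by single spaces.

57 31 d5 cf 06 62 49 bc a3 59 03

Since E_a ⊕ E_b = M1 ⊕ M2, XORing with the guessed M1 bytes yields the corresponding M2 bytes: M2 = (E_a ⊕ E_b) ⊕ M1.
byte 0:  54 xor  97 =  87
byte 1:  82 xor  99 =  49
byte 2: 182 xor  99 = 213
byte 3: 170 xor 101 = 207
byte 4: 117 xor 115 =   6
byte 5:  17 xor 115 =  98
byte 6: 105 xor  32 =  73
byte 7: 217 xor 101 = 188
byte 8: 209 xor 114 = 163
byte 9:  43 xor 114 =  89
byte 10: 108 xor 111 =   3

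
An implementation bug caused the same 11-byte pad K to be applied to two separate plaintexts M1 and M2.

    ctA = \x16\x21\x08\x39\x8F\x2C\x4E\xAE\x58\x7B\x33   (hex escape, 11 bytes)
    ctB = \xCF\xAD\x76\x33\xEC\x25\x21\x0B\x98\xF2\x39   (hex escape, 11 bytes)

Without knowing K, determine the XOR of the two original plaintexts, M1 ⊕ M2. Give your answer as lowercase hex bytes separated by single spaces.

d9 8c 7e 0a 63 09 6f a5 c0 89 0a

ctA ⊕ ctB = (M1 ⊕ K) ⊕ (M2 ⊕ K) = M1 ⊕ M2 — the shared key cancels under XOR.
 22 ^ 207 = 217
 33 ^ 173 = 140
  8 ^ 118 = 126
 57 ^  51 =  10
143 ^ 236 =  99
 44 ^  37 =   9
 78 ^  33 = 111
174 ^  11 = 165
 88 ^ 152 = 192
123 ^ 242 = 137
 51 ^  57 =  10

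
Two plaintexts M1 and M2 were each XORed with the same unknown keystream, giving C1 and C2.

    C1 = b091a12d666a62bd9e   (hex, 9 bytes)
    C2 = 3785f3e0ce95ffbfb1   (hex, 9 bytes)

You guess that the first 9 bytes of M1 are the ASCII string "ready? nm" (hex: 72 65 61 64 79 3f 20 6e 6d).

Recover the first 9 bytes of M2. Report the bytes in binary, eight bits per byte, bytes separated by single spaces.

11110101 01110001 00110011 10101001 11010001 11000000 10111101 01101100 01000010

First, C1 ⊕ C2 = (M1 ⊕ K) ⊕ (M2 ⊕ K) = M1 ⊕ M2, so the key drops out. Then M2 = (M1 ⊕ M2) ⊕ M1 over the first 9 bytes.
byte 0: (b0 ⊕ 37) ⊕ 72 = 87 ⊕ 72 = f5
byte 1: (91 ⊕ 85) ⊕ 65 = 14 ⊕ 65 = 71
byte 2: (a1 ⊕ f3) ⊕ 61 = 52 ⊕ 61 = 33
byte 3: (2d ⊕ e0) ⊕ 64 = cd ⊕ 64 = a9
byte 4: (66 ⊕ ce) ⊕ 79 = a8 ⊕ 79 = d1
byte 5: (6a ⊕ 95) ⊕ 3f = ff ⊕ 3f = c0
byte 6: (62 ⊕ ff) ⊕ 20 = 9d ⊕ 20 = bd
byte 7: (bd ⊕ bf) ⊕ 6e = 02 ⊕ 6e = 6c
byte 8: (9e ⊕ b1) ⊕ 6d = 2f ⊕ 6d = 42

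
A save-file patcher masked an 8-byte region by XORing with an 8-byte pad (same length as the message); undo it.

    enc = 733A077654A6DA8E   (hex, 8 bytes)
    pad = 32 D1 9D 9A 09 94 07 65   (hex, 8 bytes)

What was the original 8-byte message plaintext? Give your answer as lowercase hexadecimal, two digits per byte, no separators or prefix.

41eb9aec5d32ddeb

byte 0: 73 XOR 32 = 41
byte 1: 3a XOR d1 = eb
byte 2: 07 XOR 9d = 9a
byte 3: 76 XOR 9a = ec
byte 4: 54 XOR 09 = 5d
byte 5: a6 XOR 94 = 32
byte 6: da XOR 07 = dd
byte 7: 8e XOR 65 = eb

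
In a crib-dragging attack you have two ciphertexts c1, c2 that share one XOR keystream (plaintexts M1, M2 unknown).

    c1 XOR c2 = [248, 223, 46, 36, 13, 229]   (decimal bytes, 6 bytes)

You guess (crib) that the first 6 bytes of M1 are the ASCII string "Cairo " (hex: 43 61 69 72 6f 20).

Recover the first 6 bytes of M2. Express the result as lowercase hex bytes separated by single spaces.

bb be 47 56 62 c5

Since c1 ⊕ c2 = M1 ⊕ M2, XORing with the guessed M1 bytes yields the corresponding M2 bytes: M2 = (c1 ⊕ c2) ⊕ M1.
11111000 XOR 01000011 = 10111011
11011111 XOR 01100001 = 10111110
00101110 XOR 01101001 = 01000111
00100100 XOR 01110010 = 01010110
00001101 XOR 01101111 = 01100010
11100101 XOR 00100000 = 11000101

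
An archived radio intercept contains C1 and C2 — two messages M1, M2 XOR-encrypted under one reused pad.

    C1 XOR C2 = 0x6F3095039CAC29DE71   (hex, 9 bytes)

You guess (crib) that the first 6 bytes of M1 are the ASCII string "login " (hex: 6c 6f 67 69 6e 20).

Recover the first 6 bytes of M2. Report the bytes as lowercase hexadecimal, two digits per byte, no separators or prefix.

Since C1 ⊕ C2 = M1 ⊕ M2, XORing with the guessed M1 bytes yields the corresponding M2 bytes: M2 = (C1 ⊕ C2) ⊕ M1.
6f ⊕ 6c = 03
30 ⊕ 6f = 5f
95 ⊕ 67 = f2
03 ⊕ 69 = 6a
9c ⊕ 6e = f2
ac ⊕ 20 = 8c

035ff26af28c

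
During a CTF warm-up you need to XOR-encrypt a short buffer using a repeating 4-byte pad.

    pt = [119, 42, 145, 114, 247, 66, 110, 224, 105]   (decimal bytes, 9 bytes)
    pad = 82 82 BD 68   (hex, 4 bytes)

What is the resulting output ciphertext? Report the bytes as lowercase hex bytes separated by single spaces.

f5 a8 2c 1a 75 c0 d3 88 eb

The 4-byte key repeats, so the effective keystream is 82 82 bd 68 82 82 bd 68 82.
byte 0: 77 xor 82 = f5
byte 1: 2a xor 82 = a8
byte 2: 91 xor bd = 2c
byte 3: 72 xor 68 = 1a
byte 4: f7 xor 82 = 75
byte 5: 42 xor 82 = c0
byte 6: 6e xor bd = d3
byte 7: e0 xor 68 = 88
byte 8: 69 xor 82 = eb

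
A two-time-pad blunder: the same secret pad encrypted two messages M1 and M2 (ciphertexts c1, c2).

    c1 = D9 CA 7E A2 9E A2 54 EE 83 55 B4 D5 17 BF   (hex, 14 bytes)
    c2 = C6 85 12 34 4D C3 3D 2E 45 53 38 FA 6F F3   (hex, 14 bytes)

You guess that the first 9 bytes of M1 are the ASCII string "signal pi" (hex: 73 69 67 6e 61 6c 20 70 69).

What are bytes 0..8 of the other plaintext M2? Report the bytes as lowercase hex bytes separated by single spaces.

First, c1 ⊕ c2 = (M1 ⊕ K) ⊕ (M2 ⊕ K) = M1 ⊕ M2, so the key drops out. Then M2 = (M1 ⊕ M2) ⊕ M1 over the first 9 bytes.
byte 0: (d9 ^ c6) ^ 73 = 1f ^ 73 = 6c
byte 1: (ca ^ 85) ^ 69 = 4f ^ 69 = 26
byte 2: (7e ^ 12) ^ 67 = 6c ^ 67 = 0b
byte 3: (a2 ^ 34) ^ 6e = 96 ^ 6e = f8
byte 4: (9e ^ 4d) ^ 61 = d3 ^ 61 = b2
byte 5: (a2 ^ c3) ^ 6c = 61 ^ 6c = 0d
byte 6: (54 ^ 3d) ^ 20 = 69 ^ 20 = 49
byte 7: (ee ^ 2e) ^ 70 = c0 ^ 70 = b0
byte 8: (83 ^ 45) ^ 69 = c6 ^ 69 = af

6c 26 0b f8 b2 0d 49 b0 af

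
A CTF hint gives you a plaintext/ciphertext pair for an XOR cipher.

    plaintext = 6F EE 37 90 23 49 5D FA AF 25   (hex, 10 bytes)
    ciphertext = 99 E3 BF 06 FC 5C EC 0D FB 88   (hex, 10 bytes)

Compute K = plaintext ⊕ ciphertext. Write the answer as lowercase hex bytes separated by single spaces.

f6 0d 88 96 df 15 b1 f7 54 ad

Since ciphertext = plaintext ⊕ K, XORing both sides with plaintext gives K = plaintext ⊕ ciphertext.
byte 0: 111 XOR 153 = 246
byte 1: 238 XOR 227 =  13
byte 2:  55 XOR 191 = 136
byte 3: 144 XOR   6 = 150
byte 4:  35 XOR 252 = 223
byte 5:  73 XOR  92 =  21
byte 6:  93 XOR 236 = 177
byte 7: 250 XOR  13 = 247
byte 8: 175 XOR 251 =  84
byte 9:  37 XOR 136 = 173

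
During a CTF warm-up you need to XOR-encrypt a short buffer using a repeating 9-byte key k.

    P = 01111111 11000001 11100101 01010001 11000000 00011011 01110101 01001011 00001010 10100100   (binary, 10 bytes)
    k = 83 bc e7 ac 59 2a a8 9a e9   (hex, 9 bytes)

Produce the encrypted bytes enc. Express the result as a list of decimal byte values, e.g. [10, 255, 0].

[252, 125, 2, 253, 153, 49, 221, 209, 227, 39]

The 9-byte key repeats, so the effective keystream is 83 bc e7 ac 59 2a a8 9a e9 83.
byte 0: 7f ^ 83 = fc
byte 1: c1 ^ bc = 7d
byte 2: e5 ^ e7 = 02
byte 3: 51 ^ ac = fd
byte 4: c0 ^ 59 = 99
byte 5: 1b ^ 2a = 31
byte 6: 75 ^ a8 = dd
byte 7: 4b ^ 9a = d1
byte 8: 0a ^ e9 = e3
byte 9: a4 ^ 83 = 27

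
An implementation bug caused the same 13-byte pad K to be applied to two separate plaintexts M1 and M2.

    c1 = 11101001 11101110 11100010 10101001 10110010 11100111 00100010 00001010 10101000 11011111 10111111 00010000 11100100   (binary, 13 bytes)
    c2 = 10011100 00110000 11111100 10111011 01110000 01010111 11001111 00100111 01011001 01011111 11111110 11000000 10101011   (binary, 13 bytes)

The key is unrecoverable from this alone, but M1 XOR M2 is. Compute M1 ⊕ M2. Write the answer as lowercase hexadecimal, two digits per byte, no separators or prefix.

75de1e12c2b0ed2df18041d04f

c1 ⊕ c2 = (M1 ⊕ K) ⊕ (M2 ⊕ K) = M1 ⊕ M2 — the shared key cancels under XOR.
byte 0: 11101001 XOR 10011100 = 01110101
byte 1: 11101110 XOR 00110000 = 11011110
byte 2: 11100010 XOR 11111100 = 00011110
byte 3: 10101001 XOR 10111011 = 00010010
byte 4: 10110010 XOR 01110000 = 11000010
byte 5: 11100111 XOR 01010111 = 10110000
byte 6: 00100010 XOR 11001111 = 11101101
byte 7: 00001010 XOR 00100111 = 00101101
byte 8: 10101000 XOR 01011001 = 11110001
byte 9: 11011111 XOR 01011111 = 10000000
byte 10: 10111111 XOR 11111110 = 01000001
byte 11: 00010000 XOR 11000000 = 11010000
byte 12: 11100100 XOR 10101011 = 01001111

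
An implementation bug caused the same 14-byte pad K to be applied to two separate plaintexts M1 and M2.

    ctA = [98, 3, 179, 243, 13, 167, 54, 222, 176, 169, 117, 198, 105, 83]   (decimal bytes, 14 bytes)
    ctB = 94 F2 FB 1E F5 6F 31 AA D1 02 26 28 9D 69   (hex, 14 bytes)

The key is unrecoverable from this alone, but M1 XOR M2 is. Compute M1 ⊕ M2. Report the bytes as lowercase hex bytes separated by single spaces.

f6 f1 48 ed f8 c8 07 74 61 ab 53 ee f4 3a

ctA ⊕ ctB = (M1 ⊕ K) ⊕ (M2 ⊕ K) = M1 ⊕ M2 — the shared key cancels under XOR.
byte 0:  98 xor 148 = 246
byte 1:   3 xor 242 = 241
byte 2: 179 xor 251 =  72
byte 3: 243 xor  30 = 237
byte 4:  13 xor 245 = 248
byte 5: 167 xor 111 = 200
byte 6:  54 xor  49 =   7
byte 7: 222 xor 170 = 116
byte 8: 176 xor 209 =  97
byte 9: 169 xor   2 = 171
byte 10: 117 xor  38 =  83
byte 11: 198 xor  40 = 238
byte 12: 105 xor 157 = 244
byte 13:  83 xor 105 =  58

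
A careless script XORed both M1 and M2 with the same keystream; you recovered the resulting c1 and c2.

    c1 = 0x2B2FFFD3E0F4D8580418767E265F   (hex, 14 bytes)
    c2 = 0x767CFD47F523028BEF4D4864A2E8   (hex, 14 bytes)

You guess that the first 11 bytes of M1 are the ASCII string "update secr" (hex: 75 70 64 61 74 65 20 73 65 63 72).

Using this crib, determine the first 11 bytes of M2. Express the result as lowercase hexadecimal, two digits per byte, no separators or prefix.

First, c1 ⊕ c2 = (M1 ⊕ K) ⊕ (M2 ⊕ K) = M1 ⊕ M2, so the key drops out. Then M2 = (M1 ⊕ M2) ⊕ M1 over the first 11 bytes.
byte 0: (2b ^ 76) ^ 75 = 5d ^ 75 = 28
byte 1: (2f ^ 7c) ^ 70 = 53 ^ 70 = 23
byte 2: (ff ^ fd) ^ 64 = 02 ^ 64 = 66
byte 3: (d3 ^ 47) ^ 61 = 94 ^ 61 = f5
byte 4: (e0 ^ f5) ^ 74 = 15 ^ 74 = 61
byte 5: (f4 ^ 23) ^ 65 = d7 ^ 65 = b2
byte 6: (d8 ^ 02) ^ 20 = da ^ 20 = fa
byte 7: (58 ^ 8b) ^ 73 = d3 ^ 73 = a0
byte 8: (04 ^ ef) ^ 65 = eb ^ 65 = 8e
byte 9: (18 ^ 4d) ^ 63 = 55 ^ 63 = 36
byte 10: (76 ^ 48) ^ 72 = 3e ^ 72 = 4c

282366f561b2faa08e364c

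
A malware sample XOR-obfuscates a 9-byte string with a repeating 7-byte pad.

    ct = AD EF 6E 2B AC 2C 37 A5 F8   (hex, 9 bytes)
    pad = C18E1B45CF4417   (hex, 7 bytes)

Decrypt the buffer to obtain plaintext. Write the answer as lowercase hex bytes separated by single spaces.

6c 61 75 6e 63 68 20 64 76

The 7-byte key repeats, so the effective keystream is c1 8e 1b 45 cf 44 17 c1 8e.
byte 0: ad xor c1 = 6c
byte 1: ef xor 8e = 61
byte 2: 6e xor 1b = 75
byte 3: 2b xor 45 = 6e
byte 4: ac xor cf = 63
byte 5: 2c xor 44 = 68
byte 6: 37 xor 17 = 20
byte 7: a5 xor c1 = 64
byte 8: f8 xor 8e = 76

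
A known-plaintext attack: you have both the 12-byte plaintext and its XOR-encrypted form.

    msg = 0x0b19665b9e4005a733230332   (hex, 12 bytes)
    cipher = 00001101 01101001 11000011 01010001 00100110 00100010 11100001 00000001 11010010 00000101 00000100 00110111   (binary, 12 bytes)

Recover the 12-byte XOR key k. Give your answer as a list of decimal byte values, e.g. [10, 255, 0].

Since cipher = msg ⊕ k, XORing both sides with msg gives k = msg ⊕ cipher.
byte 0: 0b ^ 0d = 06
byte 1: 19 ^ 69 = 70
byte 2: 66 ^ c3 = a5
byte 3: 5b ^ 51 = 0a
byte 4: 9e ^ 26 = b8
byte 5: 40 ^ 22 = 62
byte 6: 05 ^ e1 = e4
byte 7: a7 ^ 01 = a6
byte 8: 33 ^ d2 = e1
byte 9: 23 ^ 05 = 26
byte 10: 03 ^ 04 = 07
byte 11: 32 ^ 37 = 05

[6, 112, 165, 10, 184, 98, 228, 166, 225, 38, 7, 5]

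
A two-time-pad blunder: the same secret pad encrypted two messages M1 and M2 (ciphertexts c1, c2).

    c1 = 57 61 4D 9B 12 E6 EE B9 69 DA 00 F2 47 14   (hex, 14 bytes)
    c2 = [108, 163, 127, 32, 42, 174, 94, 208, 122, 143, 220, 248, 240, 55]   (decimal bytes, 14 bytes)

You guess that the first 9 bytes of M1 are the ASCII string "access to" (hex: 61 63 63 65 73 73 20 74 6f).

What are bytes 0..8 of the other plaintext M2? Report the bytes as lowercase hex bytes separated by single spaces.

5a a1 51 de 4b 3b 90 1d 7c

First, c1 ⊕ c2 = (M1 ⊕ K) ⊕ (M2 ⊕ K) = M1 ⊕ M2, so the key drops out. Then M2 = (M1 ⊕ M2) ⊕ M1 over the first 9 bytes.
byte 0: (57 ⊕ 6c) ⊕ 61 = 3b ⊕ 61 = 5a
byte 1: (61 ⊕ a3) ⊕ 63 = c2 ⊕ 63 = a1
byte 2: (4d ⊕ 7f) ⊕ 63 = 32 ⊕ 63 = 51
byte 3: (9b ⊕ 20) ⊕ 65 = bb ⊕ 65 = de
byte 4: (12 ⊕ 2a) ⊕ 73 = 38 ⊕ 73 = 4b
byte 5: (e6 ⊕ ae) ⊕ 73 = 48 ⊕ 73 = 3b
byte 6: (ee ⊕ 5e) ⊕ 20 = b0 ⊕ 20 = 90
byte 7: (b9 ⊕ d0) ⊕ 74 = 69 ⊕ 74 = 1d
byte 8: (69 ⊕ 7a) ⊕ 6f = 13 ⊕ 6f = 7c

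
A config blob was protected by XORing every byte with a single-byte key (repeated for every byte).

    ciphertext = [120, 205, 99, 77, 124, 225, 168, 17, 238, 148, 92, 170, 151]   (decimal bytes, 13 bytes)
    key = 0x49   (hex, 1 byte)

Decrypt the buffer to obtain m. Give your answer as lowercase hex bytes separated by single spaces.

31 84 2a 04 35 a8 e1 58 a7 dd 15 e3 de

The 1-byte key repeats, so the effective keystream is 49 49 49 49 49 49 49 49 49 49 49 49 49.
byte 0: 78 ⊕ 49 = 31
byte 1: cd ⊕ 49 = 84
byte 2: 63 ⊕ 49 = 2a
byte 3: 4d ⊕ 49 = 04
byte 4: 7c ⊕ 49 = 35
byte 5: e1 ⊕ 49 = a8
byte 6: a8 ⊕ 49 = e1
byte 7: 11 ⊕ 49 = 58
byte 8: ee ⊕ 49 = a7
byte 9: 94 ⊕ 49 = dd
byte 10: 5c ⊕ 49 = 15
byte 11: aa ⊕ 49 = e3
byte 12: 97 ⊕ 49 = de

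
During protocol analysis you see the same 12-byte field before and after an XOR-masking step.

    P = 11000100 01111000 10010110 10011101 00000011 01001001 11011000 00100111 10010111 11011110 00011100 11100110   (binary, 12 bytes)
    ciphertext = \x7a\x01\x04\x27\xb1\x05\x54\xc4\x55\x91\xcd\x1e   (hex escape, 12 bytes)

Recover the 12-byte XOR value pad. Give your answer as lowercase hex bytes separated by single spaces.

Since ciphertext = P ⊕ pad, XORing both sides with P gives pad = P ⊕ ciphertext.
c4 XOR 7a = be
78 XOR 01 = 79
96 XOR 04 = 92
9d XOR 27 = ba
03 XOR b1 = b2
49 XOR 05 = 4c
d8 XOR 54 = 8c
27 XOR c4 = e3
97 XOR 55 = c2
de XOR 91 = 4f
1c XOR cd = d1
e6 XOR 1e = f8

be 79 92 ba b2 4c 8c e3 c2 4f d1 f8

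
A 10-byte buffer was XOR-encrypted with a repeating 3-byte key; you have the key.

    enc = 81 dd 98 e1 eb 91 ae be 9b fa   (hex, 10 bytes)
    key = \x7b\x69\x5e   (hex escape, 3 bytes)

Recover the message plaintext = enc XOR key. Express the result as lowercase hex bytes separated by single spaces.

fa b4 c6 9a 82 cf d5 d7 c5 81

The 3-byte key repeats, so the effective keystream is 7b 69 5e 7b 69 5e 7b 69 5e 7b.
byte 0: 81 ^ 7b = fa
byte 1: dd ^ 69 = b4
byte 2: 98 ^ 5e = c6
byte 3: e1 ^ 7b = 9a
byte 4: eb ^ 69 = 82
byte 5: 91 ^ 5e = cf
byte 6: ae ^ 7b = d5
byte 7: be ^ 69 = d7
byte 8: 9b ^ 5e = c5
byte 9: fa ^ 7b = 81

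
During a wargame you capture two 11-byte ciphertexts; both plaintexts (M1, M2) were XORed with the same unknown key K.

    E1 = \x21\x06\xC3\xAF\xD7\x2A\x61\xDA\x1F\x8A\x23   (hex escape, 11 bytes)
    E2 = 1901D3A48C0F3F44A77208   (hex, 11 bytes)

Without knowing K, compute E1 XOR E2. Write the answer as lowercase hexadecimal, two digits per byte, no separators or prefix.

3807100b5b255e9eb8f82b

E1 ⊕ E2 = (M1 ⊕ K) ⊕ (M2 ⊕ K) = M1 ⊕ M2 — the shared key cancels under XOR.
byte 0:  33 XOR  25 =  56
byte 1:   6 XOR   1 =   7
byte 2: 195 XOR 211 =  16
byte 3: 175 XOR 164 =  11
byte 4: 215 XOR 140 =  91
byte 5:  42 XOR  15 =  37
byte 6:  97 XOR  63 =  94
byte 7: 218 XOR  68 = 158
byte 8:  31 XOR 167 = 184
byte 9: 138 XOR 114 = 248
byte 10:  35 XOR   8 =  43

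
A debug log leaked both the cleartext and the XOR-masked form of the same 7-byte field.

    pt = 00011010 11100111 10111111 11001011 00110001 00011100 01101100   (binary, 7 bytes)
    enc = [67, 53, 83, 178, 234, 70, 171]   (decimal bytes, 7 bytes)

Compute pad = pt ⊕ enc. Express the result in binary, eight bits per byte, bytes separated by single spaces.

Since enc = pt ⊕ pad, XORing both sides with pt gives pad = pt ⊕ enc.
1a XOR 43 = 59
e7 XOR 35 = d2
bf XOR 53 = ec
cb XOR b2 = 79
31 XOR ea = db
1c XOR 46 = 5a
6c XOR ab = c7

01011001 11010010 11101100 01111001 11011011 01011010 11000111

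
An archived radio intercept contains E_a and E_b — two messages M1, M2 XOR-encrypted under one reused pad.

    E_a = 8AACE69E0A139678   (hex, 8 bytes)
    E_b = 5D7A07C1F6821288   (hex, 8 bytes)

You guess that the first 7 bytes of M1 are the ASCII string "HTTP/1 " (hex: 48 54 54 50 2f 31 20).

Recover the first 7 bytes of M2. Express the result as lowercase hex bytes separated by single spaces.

9f 82 b5 0f d3 a0 a4

First, E_a ⊕ E_b = (M1 ⊕ K) ⊕ (M2 ⊕ K) = M1 ⊕ M2, so the key drops out. Then M2 = (M1 ⊕ M2) ⊕ M1 over the first 7 bytes.
byte 0: (8a ^ 5d) ^ 48 = d7 ^ 48 = 9f
byte 1: (ac ^ 7a) ^ 54 = d6 ^ 54 = 82
byte 2: (e6 ^ 07) ^ 54 = e1 ^ 54 = b5
byte 3: (9e ^ c1) ^ 50 = 5f ^ 50 = 0f
byte 4: (0a ^ f6) ^ 2f = fc ^ 2f = d3
byte 5: (13 ^ 82) ^ 31 = 91 ^ 31 = a0
byte 6: (96 ^ 12) ^ 20 = 84 ^ 20 = a4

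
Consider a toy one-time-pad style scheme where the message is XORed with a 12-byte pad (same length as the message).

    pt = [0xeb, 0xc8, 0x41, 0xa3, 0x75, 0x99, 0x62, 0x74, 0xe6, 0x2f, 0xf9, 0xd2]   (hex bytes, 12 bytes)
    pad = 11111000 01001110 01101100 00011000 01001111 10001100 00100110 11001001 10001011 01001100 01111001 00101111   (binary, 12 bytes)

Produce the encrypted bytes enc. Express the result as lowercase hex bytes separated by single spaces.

13 86 2d bb 3a 15 44 bd 6d 63 80 fd

XOR is its own inverse, so applying the key byte-wise gives the result directly.
eb ⊕ f8 = 13
c8 ⊕ 4e = 86
41 ⊕ 6c = 2d
a3 ⊕ 18 = bb
75 ⊕ 4f = 3a
99 ⊕ 8c = 15
62 ⊕ 26 = 44
74 ⊕ c9 = bd
e6 ⊕ 8b = 6d
2f ⊕ 4c = 63
f9 ⊕ 79 = 80
d2 ⊕ 2f = fd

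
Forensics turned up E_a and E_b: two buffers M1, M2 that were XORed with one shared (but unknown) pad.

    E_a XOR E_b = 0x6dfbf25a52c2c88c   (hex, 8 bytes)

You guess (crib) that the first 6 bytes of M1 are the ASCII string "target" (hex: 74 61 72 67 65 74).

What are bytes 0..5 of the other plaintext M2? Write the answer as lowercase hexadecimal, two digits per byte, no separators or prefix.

199a803d37b6

Since E_a ⊕ E_b = M1 ⊕ M2, XORing with the guessed M1 bytes yields the corresponding M2 bytes: M2 = (E_a ⊕ E_b) ⊕ M1.
6d xor 74 = 19
fb xor 61 = 9a
f2 xor 72 = 80
5a xor 67 = 3d
52 xor 65 = 37
c2 xor 74 = b6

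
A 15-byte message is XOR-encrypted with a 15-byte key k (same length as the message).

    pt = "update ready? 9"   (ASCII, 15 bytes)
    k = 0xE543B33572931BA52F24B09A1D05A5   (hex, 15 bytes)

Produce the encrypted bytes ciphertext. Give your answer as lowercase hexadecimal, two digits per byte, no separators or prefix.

byte 0: 75 XOR e5 = 90
byte 1: 70 XOR 43 = 33
byte 2: 64 XOR b3 = d7
byte 3: 61 XOR 35 = 54
byte 4: 74 XOR 72 = 06
byte 5: 65 XOR 93 = f6
byte 6: 20 XOR 1b = 3b
byte 7: 72 XOR a5 = d7
byte 8: 65 XOR 2f = 4a
byte 9: 61 XOR 24 = 45
byte 10: 64 XOR b0 = d4
byte 11: 79 XOR 9a = e3
byte 12: 3f XOR 1d = 22
byte 13: 20 XOR 05 = 25
byte 14: 39 XOR a5 = 9c

9033d75406f63bd74a45d4e322259c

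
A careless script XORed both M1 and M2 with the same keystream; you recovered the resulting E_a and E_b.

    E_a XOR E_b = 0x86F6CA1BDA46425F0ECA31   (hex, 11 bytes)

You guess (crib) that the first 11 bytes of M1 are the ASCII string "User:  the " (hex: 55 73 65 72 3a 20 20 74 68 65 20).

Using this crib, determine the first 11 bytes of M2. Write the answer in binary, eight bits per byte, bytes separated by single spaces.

11010011 10000101 10101111 01101001 11100000 01100110 01100010 00101011 01100110 10101111 00010001

Since E_a ⊕ E_b = M1 ⊕ M2, XORing with the guessed M1 bytes yields the corresponding M2 bytes: M2 = (E_a ⊕ E_b) ⊕ M1.
86 ⊕ 55 = d3
f6 ⊕ 73 = 85
ca ⊕ 65 = af
1b ⊕ 72 = 69
da ⊕ 3a = e0
46 ⊕ 20 = 66
42 ⊕ 20 = 62
5f ⊕ 74 = 2b
0e ⊕ 68 = 66
ca ⊕ 65 = af
31 ⊕ 20 = 11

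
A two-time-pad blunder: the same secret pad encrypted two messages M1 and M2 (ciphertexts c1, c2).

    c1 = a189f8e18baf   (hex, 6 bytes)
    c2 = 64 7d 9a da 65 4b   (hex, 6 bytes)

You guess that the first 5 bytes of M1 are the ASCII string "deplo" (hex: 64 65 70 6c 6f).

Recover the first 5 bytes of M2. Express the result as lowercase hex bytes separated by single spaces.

a1 91 12 57 81

First, c1 ⊕ c2 = (M1 ⊕ K) ⊕ (M2 ⊕ K) = M1 ⊕ M2, so the key drops out. Then M2 = (M1 ⊕ M2) ⊕ M1 over the first 5 bytes.
byte 0: (a1 XOR 64) XOR 64 = c5 XOR 64 = a1
byte 1: (89 XOR 7d) XOR 65 = f4 XOR 65 = 91
byte 2: (f8 XOR 9a) XOR 70 = 62 XOR 70 = 12
byte 3: (e1 XOR da) XOR 6c = 3b XOR 6c = 57
byte 4: (8b XOR 65) XOR 6f = ee XOR 6f = 81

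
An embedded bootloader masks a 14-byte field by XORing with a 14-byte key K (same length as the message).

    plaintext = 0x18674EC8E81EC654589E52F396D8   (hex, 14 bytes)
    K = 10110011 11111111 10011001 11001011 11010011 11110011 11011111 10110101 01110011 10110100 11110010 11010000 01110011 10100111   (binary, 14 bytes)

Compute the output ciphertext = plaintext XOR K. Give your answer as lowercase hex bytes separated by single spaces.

00011000 ⊕ 10110011 = 10101011
01100111 ⊕ 11111111 = 10011000
01001110 ⊕ 10011001 = 11010111
11001000 ⊕ 11001011 = 00000011
11101000 ⊕ 11010011 = 00111011
00011110 ⊕ 11110011 = 11101101
11000110 ⊕ 11011111 = 00011001
01010100 ⊕ 10110101 = 11100001
01011000 ⊕ 01110011 = 00101011
10011110 ⊕ 10110100 = 00101010
01010010 ⊕ 11110010 = 10100000
11110011 ⊕ 11010000 = 00100011
10010110 ⊕ 01110011 = 11100101
11011000 ⊕ 10100111 = 01111111

ab 98 d7 03 3b ed 19 e1 2b 2a a0 23 e5 7f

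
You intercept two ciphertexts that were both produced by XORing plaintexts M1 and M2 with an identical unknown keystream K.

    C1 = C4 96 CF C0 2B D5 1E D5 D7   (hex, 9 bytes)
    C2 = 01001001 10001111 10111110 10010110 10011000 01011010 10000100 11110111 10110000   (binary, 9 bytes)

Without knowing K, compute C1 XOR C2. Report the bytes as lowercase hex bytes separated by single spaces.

8d 19 71 56 b3 8f 9a 22 67

C1 ⊕ C2 = (M1 ⊕ K) ⊕ (M2 ⊕ K) = M1 ⊕ M2 — the shared key cancels under XOR.
c4 xor 49 = 8d
96 xor 8f = 19
cf xor be = 71
c0 xor 96 = 56
2b xor 98 = b3
d5 xor 5a = 8f
1e xor 84 = 9a
d5 xor f7 = 22
d7 xor b0 = 67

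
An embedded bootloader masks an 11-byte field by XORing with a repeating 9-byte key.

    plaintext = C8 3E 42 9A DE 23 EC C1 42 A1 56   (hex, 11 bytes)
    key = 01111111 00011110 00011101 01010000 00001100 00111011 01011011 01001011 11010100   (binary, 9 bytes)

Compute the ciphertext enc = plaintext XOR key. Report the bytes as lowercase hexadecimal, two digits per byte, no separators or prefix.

b7205fcad218b78a96de48

The 9-byte key repeats, so the effective keystream is 7f 1e 1d 50 0c 3b 5b 4b d4 7f 1e.
byte 0: 200 xor 127 = 183
byte 1:  62 xor  30 =  32
byte 2:  66 xor  29 =  95
byte 3: 154 xor  80 = 202
byte 4: 222 xor  12 = 210
byte 5:  35 xor  59 =  24
byte 6: 236 xor  91 = 183
byte 7: 193 xor  75 = 138
byte 8:  66 xor 212 = 150
byte 9: 161 xor 127 = 222
byte 10:  86 xor  30 =  72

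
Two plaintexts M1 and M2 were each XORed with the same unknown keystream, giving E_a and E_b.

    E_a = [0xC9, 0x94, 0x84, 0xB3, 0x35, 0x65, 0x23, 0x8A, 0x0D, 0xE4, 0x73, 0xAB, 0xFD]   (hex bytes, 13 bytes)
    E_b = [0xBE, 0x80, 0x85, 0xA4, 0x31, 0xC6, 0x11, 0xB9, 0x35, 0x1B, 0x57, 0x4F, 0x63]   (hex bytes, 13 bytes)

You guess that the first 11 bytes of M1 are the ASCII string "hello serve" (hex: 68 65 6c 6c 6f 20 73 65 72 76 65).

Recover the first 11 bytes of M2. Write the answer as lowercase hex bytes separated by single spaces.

1f 71 6d 7b 6b 83 41 56 4a 89 41

First, E_a ⊕ E_b = (M1 ⊕ K) ⊕ (M2 ⊕ K) = M1 ⊕ M2, so the key drops out. Then M2 = (M1 ⊕ M2) ⊕ M1 over the first 11 bytes.
byte 0: (c9 xor be) xor 68 = 77 xor 68 = 1f
byte 1: (94 xor 80) xor 65 = 14 xor 65 = 71
byte 2: (84 xor 85) xor 6c = 01 xor 6c = 6d
byte 3: (b3 xor a4) xor 6c = 17 xor 6c = 7b
byte 4: (35 xor 31) xor 6f = 04 xor 6f = 6b
byte 5: (65 xor c6) xor 20 = a3 xor 20 = 83
byte 6: (23 xor 11) xor 73 = 32 xor 73 = 41
byte 7: (8a xor b9) xor 65 = 33 xor 65 = 56
byte 8: (0d xor 35) xor 72 = 38 xor 72 = 4a
byte 9: (e4 xor 1b) xor 76 = ff xor 76 = 89
byte 10: (73 xor 57) xor 65 = 24 xor 65 = 41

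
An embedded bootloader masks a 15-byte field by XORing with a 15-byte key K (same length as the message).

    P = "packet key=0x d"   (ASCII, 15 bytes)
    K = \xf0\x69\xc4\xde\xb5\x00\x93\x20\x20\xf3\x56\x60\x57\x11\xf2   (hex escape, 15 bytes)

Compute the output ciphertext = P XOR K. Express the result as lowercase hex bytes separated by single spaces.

XOR is its own inverse, so applying the key byte-wise gives the result directly.
112 xor 240 = 128
 97 xor 105 =   8
 99 xor 196 = 167
107 xor 222 = 181
101 xor 181 = 208
116 xor   0 = 116
 32 xor 147 = 179
107 xor  32 =  75
101 xor  32 =  69
121 xor 243 = 138
 61 xor  86 = 107
 48 xor  96 =  80
120 xor  87 =  47
 32 xor  17 =  49
100 xor 242 = 150

80 08 a7 b5 d0 74 b3 4b 45 8a 6b 50 2f 31 96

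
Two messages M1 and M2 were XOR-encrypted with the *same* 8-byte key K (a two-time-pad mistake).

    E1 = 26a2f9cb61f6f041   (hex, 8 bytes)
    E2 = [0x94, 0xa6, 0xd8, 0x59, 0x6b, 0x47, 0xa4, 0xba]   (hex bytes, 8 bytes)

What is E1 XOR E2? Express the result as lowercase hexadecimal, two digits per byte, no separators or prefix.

E1 ⊕ E2 = (M1 ⊕ K) ⊕ (M2 ⊕ K) = M1 ⊕ M2 — the shared key cancels under XOR.
byte 0: 26 xor 94 = b2
byte 1: a2 xor a6 = 04
byte 2: f9 xor d8 = 21
byte 3: cb xor 59 = 92
byte 4: 61 xor 6b = 0a
byte 5: f6 xor 47 = b1
byte 6: f0 xor a4 = 54
byte 7: 41 xor ba = fb

b20421920ab154fb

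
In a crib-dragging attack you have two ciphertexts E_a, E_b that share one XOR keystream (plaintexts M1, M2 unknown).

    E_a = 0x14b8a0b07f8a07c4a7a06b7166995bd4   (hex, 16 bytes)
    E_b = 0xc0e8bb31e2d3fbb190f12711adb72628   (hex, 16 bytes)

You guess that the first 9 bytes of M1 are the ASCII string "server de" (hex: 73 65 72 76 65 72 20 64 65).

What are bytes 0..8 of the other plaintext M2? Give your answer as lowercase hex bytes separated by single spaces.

a7 35 69 f7 f8 2b dc 11 52

First, E_a ⊕ E_b = (M1 ⊕ K) ⊕ (M2 ⊕ K) = M1 ⊕ M2, so the key drops out. Then M2 = (M1 ⊕ M2) ⊕ M1 over the first 9 bytes.
byte 0: (14 ^ c0) ^ 73 = d4 ^ 73 = a7
byte 1: (b8 ^ e8) ^ 65 = 50 ^ 65 = 35
byte 2: (a0 ^ bb) ^ 72 = 1b ^ 72 = 69
byte 3: (b0 ^ 31) ^ 76 = 81 ^ 76 = f7
byte 4: (7f ^ e2) ^ 65 = 9d ^ 65 = f8
byte 5: (8a ^ d3) ^ 72 = 59 ^ 72 = 2b
byte 6: (07 ^ fb) ^ 20 = fc ^ 20 = dc
byte 7: (c4 ^ b1) ^ 64 = 75 ^ 64 = 11
byte 8: (a7 ^ 90) ^ 65 = 37 ^ 65 = 52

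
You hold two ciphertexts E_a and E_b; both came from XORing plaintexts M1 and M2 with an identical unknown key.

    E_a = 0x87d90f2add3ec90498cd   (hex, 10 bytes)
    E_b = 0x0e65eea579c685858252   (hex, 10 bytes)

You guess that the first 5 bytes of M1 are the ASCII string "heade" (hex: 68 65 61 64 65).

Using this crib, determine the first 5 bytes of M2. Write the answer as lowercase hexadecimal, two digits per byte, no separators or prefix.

First, E_a ⊕ E_b = (M1 ⊕ K) ⊕ (M2 ⊕ K) = M1 ⊕ M2, so the key drops out. Then M2 = (M1 ⊕ M2) ⊕ M1 over the first 5 bytes.
byte 0: (87 ^ 0e) ^ 68 = 89 ^ 68 = e1
byte 1: (d9 ^ 65) ^ 65 = bc ^ 65 = d9
byte 2: (0f ^ ee) ^ 61 = e1 ^ 61 = 80
byte 3: (2a ^ a5) ^ 64 = 8f ^ 64 = eb
byte 4: (dd ^ 79) ^ 65 = a4 ^ 65 = c1

e1d980ebc1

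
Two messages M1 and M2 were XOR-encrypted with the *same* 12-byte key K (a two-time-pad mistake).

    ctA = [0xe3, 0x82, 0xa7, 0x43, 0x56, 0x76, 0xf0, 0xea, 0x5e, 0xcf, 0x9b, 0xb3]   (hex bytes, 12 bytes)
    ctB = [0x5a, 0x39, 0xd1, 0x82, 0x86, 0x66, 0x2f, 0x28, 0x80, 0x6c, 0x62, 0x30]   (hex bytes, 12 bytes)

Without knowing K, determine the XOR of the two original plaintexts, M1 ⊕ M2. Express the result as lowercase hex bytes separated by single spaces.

ctA ⊕ ctB = (M1 ⊕ K) ⊕ (M2 ⊕ K) = M1 ⊕ M2 — the shared key cancels under XOR.
e3 xor 5a = b9
82 xor 39 = bb
a7 xor d1 = 76
43 xor 82 = c1
56 xor 86 = d0
76 xor 66 = 10
f0 xor 2f = df
ea xor 28 = c2
5e xor 80 = de
cf xor 6c = a3
9b xor 62 = f9
b3 xor 30 = 83

b9 bb 76 c1 d0 10 df c2 de a3 f9 83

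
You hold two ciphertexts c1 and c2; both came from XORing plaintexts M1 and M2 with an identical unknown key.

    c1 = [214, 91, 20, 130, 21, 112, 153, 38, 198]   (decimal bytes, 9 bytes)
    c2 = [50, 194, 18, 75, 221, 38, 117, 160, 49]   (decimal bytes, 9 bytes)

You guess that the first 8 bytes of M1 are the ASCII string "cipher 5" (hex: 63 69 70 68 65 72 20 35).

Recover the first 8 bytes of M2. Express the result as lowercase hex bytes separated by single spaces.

First, c1 ⊕ c2 = (M1 ⊕ K) ⊕ (M2 ⊕ K) = M1 ⊕ M2, so the key drops out. Then M2 = (M1 ⊕ M2) ⊕ M1 over the first 8 bytes.
byte 0: (d6 xor 32) xor 63 = e4 xor 63 = 87
byte 1: (5b xor c2) xor 69 = 99 xor 69 = f0
byte 2: (14 xor 12) xor 70 = 06 xor 70 = 76
byte 3: (82 xor 4b) xor 68 = c9 xor 68 = a1
byte 4: (15 xor dd) xor 65 = c8 xor 65 = ad
byte 5: (70 xor 26) xor 72 = 56 xor 72 = 24
byte 6: (99 xor 75) xor 20 = ec xor 20 = cc
byte 7: (26 xor a0) xor 35 = 86 xor 35 = b3

87 f0 76 a1 ad 24 cc b3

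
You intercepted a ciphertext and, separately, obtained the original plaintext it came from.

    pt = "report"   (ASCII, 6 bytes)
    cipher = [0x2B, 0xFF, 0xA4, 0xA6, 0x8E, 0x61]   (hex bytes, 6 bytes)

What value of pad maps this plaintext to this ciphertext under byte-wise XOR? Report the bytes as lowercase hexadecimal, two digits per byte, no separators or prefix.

Since cipher = pt ⊕ pad, XORing both sides with pt gives pad = pt ⊕ cipher.
72 ⊕ 2b = 59
65 ⊕ ff = 9a
70 ⊕ a4 = d4
6f ⊕ a6 = c9
72 ⊕ 8e = fc
74 ⊕ 61 = 15

599ad4c9fc15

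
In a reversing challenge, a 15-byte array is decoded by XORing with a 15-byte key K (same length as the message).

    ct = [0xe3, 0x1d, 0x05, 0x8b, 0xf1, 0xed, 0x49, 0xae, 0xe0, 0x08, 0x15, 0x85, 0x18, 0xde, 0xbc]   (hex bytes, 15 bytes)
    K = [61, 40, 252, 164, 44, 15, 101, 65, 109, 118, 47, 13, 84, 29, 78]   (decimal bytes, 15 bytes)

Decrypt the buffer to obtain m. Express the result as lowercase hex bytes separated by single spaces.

de 35 f9 2f dd e2 2c ef 8d 7e 3a 88 4c c3 f2

e3 XOR 3d = de
1d XOR 28 = 35
05 XOR fc = f9
8b XOR a4 = 2f
f1 XOR 2c = dd
ed XOR 0f = e2
49 XOR 65 = 2c
ae XOR 41 = ef
e0 XOR 6d = 8d
08 XOR 76 = 7e
15 XOR 2f = 3a
85 XOR 0d = 88
18 XOR 54 = 4c
de XOR 1d = c3
bc XOR 4e = f2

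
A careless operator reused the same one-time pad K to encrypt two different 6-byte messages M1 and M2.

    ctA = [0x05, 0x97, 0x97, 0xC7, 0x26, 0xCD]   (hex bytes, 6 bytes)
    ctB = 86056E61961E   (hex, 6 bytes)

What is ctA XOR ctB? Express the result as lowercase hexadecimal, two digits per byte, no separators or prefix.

ctA ⊕ ctB = (M1 ⊕ K) ⊕ (M2 ⊕ K) = M1 ⊕ M2 — the shared key cancels under XOR.
byte 0: 05 XOR 86 = 83
byte 1: 97 XOR 05 = 92
byte 2: 97 XOR 6e = f9
byte 3: c7 XOR 61 = a6
byte 4: 26 XOR 96 = b0
byte 5: cd XOR 1e = d3

8392f9a6b0d3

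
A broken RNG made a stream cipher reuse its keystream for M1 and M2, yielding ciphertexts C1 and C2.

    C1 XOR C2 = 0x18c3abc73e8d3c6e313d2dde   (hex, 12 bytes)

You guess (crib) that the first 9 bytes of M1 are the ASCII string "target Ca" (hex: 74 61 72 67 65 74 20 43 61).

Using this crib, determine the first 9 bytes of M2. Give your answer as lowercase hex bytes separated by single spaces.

6c a2 d9 a0 5b f9 1c 2d 50

Since C1 ⊕ C2 = M1 ⊕ M2, XORing with the guessed M1 bytes yields the corresponding M2 bytes: M2 = (C1 ⊕ C2) ⊕ M1.
18 xor 74 = 6c
c3 xor 61 = a2
ab xor 72 = d9
c7 xor 67 = a0
3e xor 65 = 5b
8d xor 74 = f9
3c xor 20 = 1c
6e xor 43 = 2d
31 xor 61 = 50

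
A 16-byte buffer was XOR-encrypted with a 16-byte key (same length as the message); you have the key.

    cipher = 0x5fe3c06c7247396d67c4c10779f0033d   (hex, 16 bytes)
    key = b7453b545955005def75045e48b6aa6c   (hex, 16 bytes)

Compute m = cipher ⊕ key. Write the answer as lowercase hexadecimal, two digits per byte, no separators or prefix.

5f XOR b7 = e8
e3 XOR 45 = a6
c0 XOR 3b = fb
6c XOR 54 = 38
72 XOR 59 = 2b
47 XOR 55 = 12
39 XOR 00 = 39
6d XOR 5d = 30
67 XOR ef = 88
c4 XOR 75 = b1
c1 XOR 04 = c5
07 XOR 5e = 59
79 XOR 48 = 31
f0 XOR b6 = 46
03 XOR aa = a9
3d XOR 6c = 51

e8a6fb382b12393088b1c5593146a951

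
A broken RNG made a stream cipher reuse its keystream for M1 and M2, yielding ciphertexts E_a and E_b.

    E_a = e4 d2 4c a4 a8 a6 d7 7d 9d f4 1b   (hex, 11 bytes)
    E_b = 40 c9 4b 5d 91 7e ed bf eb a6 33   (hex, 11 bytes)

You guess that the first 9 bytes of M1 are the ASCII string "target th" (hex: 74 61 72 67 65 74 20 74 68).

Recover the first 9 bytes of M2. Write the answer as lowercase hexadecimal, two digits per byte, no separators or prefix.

First, E_a ⊕ E_b = (M1 ⊕ K) ⊕ (M2 ⊕ K) = M1 ⊕ M2, so the key drops out. Then M2 = (M1 ⊕ M2) ⊕ M1 over the first 9 bytes.
byte 0: (e4 ^ 40) ^ 74 = a4 ^ 74 = d0
byte 1: (d2 ^ c9) ^ 61 = 1b ^ 61 = 7a
byte 2: (4c ^ 4b) ^ 72 = 07 ^ 72 = 75
byte 3: (a4 ^ 5d) ^ 67 = f9 ^ 67 = 9e
byte 4: (a8 ^ 91) ^ 65 = 39 ^ 65 = 5c
byte 5: (a6 ^ 7e) ^ 74 = d8 ^ 74 = ac
byte 6: (d7 ^ ed) ^ 20 = 3a ^ 20 = 1a
byte 7: (7d ^ bf) ^ 74 = c2 ^ 74 = b6
byte 8: (9d ^ eb) ^ 68 = 76 ^ 68 = 1e

d07a759e5cac1ab61e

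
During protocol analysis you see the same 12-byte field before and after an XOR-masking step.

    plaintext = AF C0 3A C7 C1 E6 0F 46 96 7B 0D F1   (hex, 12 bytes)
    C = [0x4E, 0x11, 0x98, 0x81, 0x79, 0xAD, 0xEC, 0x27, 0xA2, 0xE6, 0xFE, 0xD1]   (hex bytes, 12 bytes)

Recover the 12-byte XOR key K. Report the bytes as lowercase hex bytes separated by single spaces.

Since C = plaintext ⊕ K, XORing both sides with plaintext gives K = plaintext ⊕ C.
175 ⊕  78 = 225
192 ⊕  17 = 209
 58 ⊕ 152 = 162
199 ⊕ 129 =  70
193 ⊕ 121 = 184
230 ⊕ 173 =  75
 15 ⊕ 236 = 227
 70 ⊕  39 =  97
150 ⊕ 162 =  52
123 ⊕ 230 = 157
 13 ⊕ 254 = 243
241 ⊕ 209 =  32

e1 d1 a2 46 b8 4b e3 61 34 9d f3 20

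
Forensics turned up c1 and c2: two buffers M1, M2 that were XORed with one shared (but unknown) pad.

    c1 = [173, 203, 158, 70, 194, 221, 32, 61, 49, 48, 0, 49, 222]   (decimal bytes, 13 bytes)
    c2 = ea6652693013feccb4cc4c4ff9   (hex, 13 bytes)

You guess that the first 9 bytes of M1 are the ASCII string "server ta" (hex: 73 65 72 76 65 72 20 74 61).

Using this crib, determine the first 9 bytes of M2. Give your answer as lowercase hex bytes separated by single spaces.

34 c8 be 59 97 bc fe 85 e4

First, c1 ⊕ c2 = (M1 ⊕ K) ⊕ (M2 ⊕ K) = M1 ⊕ M2, so the key drops out. Then M2 = (M1 ⊕ M2) ⊕ M1 over the first 9 bytes.
byte 0: (ad XOR ea) XOR 73 = 47 XOR 73 = 34
byte 1: (cb XOR 66) XOR 65 = ad XOR 65 = c8
byte 2: (9e XOR 52) XOR 72 = cc XOR 72 = be
byte 3: (46 XOR 69) XOR 76 = 2f XOR 76 = 59
byte 4: (c2 XOR 30) XOR 65 = f2 XOR 65 = 97
byte 5: (dd XOR 13) XOR 72 = ce XOR 72 = bc
byte 6: (20 XOR fe) XOR 20 = de XOR 20 = fe
byte 7: (3d XOR cc) XOR 74 = f1 XOR 74 = 85
byte 8: (31 XOR b4) XOR 61 = 85 XOR 61 = e4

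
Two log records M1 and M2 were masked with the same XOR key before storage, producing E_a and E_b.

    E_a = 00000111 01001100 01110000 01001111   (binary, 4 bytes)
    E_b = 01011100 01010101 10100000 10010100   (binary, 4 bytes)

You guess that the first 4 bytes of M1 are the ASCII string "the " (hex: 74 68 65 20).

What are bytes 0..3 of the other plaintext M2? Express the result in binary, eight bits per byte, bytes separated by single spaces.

00101111 01110001 10110101 11111011

First, E_a ⊕ E_b = (M1 ⊕ K) ⊕ (M2 ⊕ K) = M1 ⊕ M2, so the key drops out. Then M2 = (M1 ⊕ M2) ⊕ M1 over the first 4 bytes.
byte 0: (07 ^ 5c) ^ 74 = 5b ^ 74 = 2f
byte 1: (4c ^ 55) ^ 68 = 19 ^ 68 = 71
byte 2: (70 ^ a0) ^ 65 = d0 ^ 65 = b5
byte 3: (4f ^ 94) ^ 20 = db ^ 20 = fb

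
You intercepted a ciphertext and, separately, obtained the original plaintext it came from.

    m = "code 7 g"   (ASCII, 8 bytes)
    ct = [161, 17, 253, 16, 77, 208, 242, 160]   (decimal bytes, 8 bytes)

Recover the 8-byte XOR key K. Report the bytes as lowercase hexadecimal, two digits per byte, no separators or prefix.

c27e99756de7d2c7

Since ct = m ⊕ K, XORing both sides with m gives K = m ⊕ ct.
 99 ⊕ 161 = 194
111 ⊕  17 = 126
100 ⊕ 253 = 153
101 ⊕  16 = 117
 32 ⊕  77 = 109
 55 ⊕ 208 = 231
 32 ⊕ 242 = 210
103 ⊕ 160 = 199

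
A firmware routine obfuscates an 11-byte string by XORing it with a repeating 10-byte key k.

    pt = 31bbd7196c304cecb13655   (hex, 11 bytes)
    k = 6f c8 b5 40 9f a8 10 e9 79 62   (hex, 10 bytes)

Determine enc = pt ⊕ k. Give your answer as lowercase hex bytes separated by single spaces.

5e 73 62 59 f3 98 5c 05 c8 54 3a

The 10-byte key repeats, so the effective keystream is 6f c8 b5 40 9f a8 10 e9 79 62 6f.
byte 0:  49 xor 111 =  94
byte 1: 187 xor 200 = 115
byte 2: 215 xor 181 =  98
byte 3:  25 xor  64 =  89
byte 4: 108 xor 159 = 243
byte 5:  48 xor 168 = 152
byte 6:  76 xor  16 =  92
byte 7: 236 xor 233 =   5
byte 8: 177 xor 121 = 200
byte 9:  54 xor  98 =  84
byte 10:  85 xor 111 =  58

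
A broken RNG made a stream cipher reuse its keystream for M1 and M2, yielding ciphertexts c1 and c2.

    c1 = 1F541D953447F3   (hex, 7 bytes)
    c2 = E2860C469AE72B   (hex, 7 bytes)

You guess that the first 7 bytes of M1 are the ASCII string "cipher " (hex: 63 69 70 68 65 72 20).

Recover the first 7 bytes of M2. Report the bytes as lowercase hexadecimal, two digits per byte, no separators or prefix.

First, c1 ⊕ c2 = (M1 ⊕ K) ⊕ (M2 ⊕ K) = M1 ⊕ M2, so the key drops out. Then M2 = (M1 ⊕ M2) ⊕ M1 over the first 7 bytes.
byte 0: (1f ^ e2) ^ 63 = fd ^ 63 = 9e
byte 1: (54 ^ 86) ^ 69 = d2 ^ 69 = bb
byte 2: (1d ^ 0c) ^ 70 = 11 ^ 70 = 61
byte 3: (95 ^ 46) ^ 68 = d3 ^ 68 = bb
byte 4: (34 ^ 9a) ^ 65 = ae ^ 65 = cb
byte 5: (47 ^ e7) ^ 72 = a0 ^ 72 = d2
byte 6: (f3 ^ 2b) ^ 20 = d8 ^ 20 = f8

9ebb61bbcbd2f8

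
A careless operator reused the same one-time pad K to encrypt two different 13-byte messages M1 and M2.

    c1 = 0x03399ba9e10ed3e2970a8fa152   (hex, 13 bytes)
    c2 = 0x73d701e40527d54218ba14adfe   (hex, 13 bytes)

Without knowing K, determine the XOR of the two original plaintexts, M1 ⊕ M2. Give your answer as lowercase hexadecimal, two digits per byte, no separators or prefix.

70ee9a4de42906a08fb09b0cac

c1 ⊕ c2 = (M1 ⊕ K) ⊕ (M2 ⊕ K) = M1 ⊕ M2 — the shared key cancels under XOR.
byte 0: 03 ^ 73 = 70
byte 1: 39 ^ d7 = ee
byte 2: 9b ^ 01 = 9a
byte 3: a9 ^ e4 = 4d
byte 4: e1 ^ 05 = e4
byte 5: 0e ^ 27 = 29
byte 6: d3 ^ d5 = 06
byte 7: e2 ^ 42 = a0
byte 8: 97 ^ 18 = 8f
byte 9: 0a ^ ba = b0
byte 10: 8f ^ 14 = 9b
byte 11: a1 ^ ad = 0c
byte 12: 52 ^ fe = ac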